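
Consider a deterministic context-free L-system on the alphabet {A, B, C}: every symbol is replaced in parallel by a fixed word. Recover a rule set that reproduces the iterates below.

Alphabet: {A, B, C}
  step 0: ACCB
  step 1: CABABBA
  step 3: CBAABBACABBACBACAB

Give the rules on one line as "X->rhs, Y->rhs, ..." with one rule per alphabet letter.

  step 0 ⇒ step 1: ACCB ⇒ C·AB·AB·BA
    A ↦ C
    B ↦ BA
    C ↦ AB

A->C, B->BA, C->AB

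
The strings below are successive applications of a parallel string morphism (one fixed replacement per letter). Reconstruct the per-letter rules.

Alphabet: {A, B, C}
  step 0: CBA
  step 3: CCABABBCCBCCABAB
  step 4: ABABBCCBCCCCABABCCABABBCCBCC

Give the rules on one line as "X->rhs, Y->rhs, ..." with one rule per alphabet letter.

A->B, B->CC, C->AB

  step 3 ⇒ step 4: CCABABBCCBCCABAB ⇒ AB·AB·B·CC·B·CC·CC·AB·AB·CC·AB·AB·B·CC·B·CC
    A ↦ B
    B ↦ CC
    C ↦ AB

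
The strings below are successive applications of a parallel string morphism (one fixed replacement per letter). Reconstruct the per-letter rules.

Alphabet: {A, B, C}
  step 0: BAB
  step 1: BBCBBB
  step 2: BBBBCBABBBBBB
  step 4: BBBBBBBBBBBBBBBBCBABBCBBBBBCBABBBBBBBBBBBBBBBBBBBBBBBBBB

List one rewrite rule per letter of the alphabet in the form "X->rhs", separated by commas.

A->CB, B->BB, C->CBA

  step 1 ⇒ step 2: BBCBBB ⇒ BB·BB·CBA·BB·BB·BB
    B ↦ BB
    C ↦ CBA
  step 0 ⇒ step 1: BAB ⇒ BB·CB·BB
    A ↦ CB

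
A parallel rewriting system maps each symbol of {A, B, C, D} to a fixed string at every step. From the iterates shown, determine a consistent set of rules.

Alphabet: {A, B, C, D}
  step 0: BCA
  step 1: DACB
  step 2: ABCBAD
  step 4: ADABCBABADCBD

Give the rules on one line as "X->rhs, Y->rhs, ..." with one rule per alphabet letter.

A->CB, B->D, C->A, D->AB

  step 1 ⇒ step 2: DACB ⇒ AB·CB·A·D
    A ↦ CB
    B ↦ D
    C ↦ A
    D ↦ AB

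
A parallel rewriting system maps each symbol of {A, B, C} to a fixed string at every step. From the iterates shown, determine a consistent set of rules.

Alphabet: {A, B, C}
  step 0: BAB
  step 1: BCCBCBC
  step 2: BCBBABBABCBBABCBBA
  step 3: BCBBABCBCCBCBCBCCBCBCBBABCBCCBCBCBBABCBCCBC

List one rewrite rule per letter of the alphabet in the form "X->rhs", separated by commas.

  step 2 ⇒ step 3: BCBBABBABCBBABCBBA ⇒ BC·BBA·BC·BC·CBC·BC·BC·CBC·BC·BBA·BC·BC·CBC·BC·BBA·BC·BC·CBC
    A ↦ CBC
    B ↦ BC
    C ↦ BBA

A->CBC, B->BC, C->BBA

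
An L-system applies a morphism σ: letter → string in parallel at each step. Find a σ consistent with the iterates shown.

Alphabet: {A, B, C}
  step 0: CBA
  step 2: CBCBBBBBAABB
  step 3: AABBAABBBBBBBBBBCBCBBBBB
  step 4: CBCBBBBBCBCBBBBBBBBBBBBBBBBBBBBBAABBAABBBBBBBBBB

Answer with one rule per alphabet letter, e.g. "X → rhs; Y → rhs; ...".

A->CB, B->BB, C->AA

  step 3 ⇒ step 4: AABBAABBBBBBBBBBCBCBBBBB ⇒ CB·CB·BB·BB·CB·CB·BB·BB·BB·BB·BB·BB·BB·BB·BB·BB·AA·BB·AA·BB·BB·BB·BB·BB
    A ↦ CB
    B ↦ BB
    C ↦ AA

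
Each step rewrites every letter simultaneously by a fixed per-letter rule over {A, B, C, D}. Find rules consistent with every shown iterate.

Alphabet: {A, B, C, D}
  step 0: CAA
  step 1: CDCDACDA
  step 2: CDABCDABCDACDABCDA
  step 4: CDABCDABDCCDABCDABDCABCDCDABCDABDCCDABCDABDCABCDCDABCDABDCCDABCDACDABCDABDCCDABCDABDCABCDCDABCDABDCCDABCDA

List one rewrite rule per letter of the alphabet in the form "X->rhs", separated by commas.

A->CDA, B->BDC, C->CD, D->AB

  step 1 ⇒ step 2: CDCDACDA ⇒ CD·AB·CD·AB·CDA·CD·AB·CDA
    A ↦ CDA
    C ↦ CD
    D ↦ AB
    B ↦ BDC  (constrained at step 2)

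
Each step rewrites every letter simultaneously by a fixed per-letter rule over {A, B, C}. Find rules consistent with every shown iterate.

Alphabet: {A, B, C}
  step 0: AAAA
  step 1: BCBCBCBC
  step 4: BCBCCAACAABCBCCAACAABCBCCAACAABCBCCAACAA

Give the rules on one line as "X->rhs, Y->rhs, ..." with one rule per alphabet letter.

  step 0 ⇒ step 1: AAAA ⇒ BC·BC·BC·BC
    A ↦ BC
    B ↦ C  (constrained at step 1)
    C ↦ AA  (constrained at step 1)

A->BC, B->C, C->AA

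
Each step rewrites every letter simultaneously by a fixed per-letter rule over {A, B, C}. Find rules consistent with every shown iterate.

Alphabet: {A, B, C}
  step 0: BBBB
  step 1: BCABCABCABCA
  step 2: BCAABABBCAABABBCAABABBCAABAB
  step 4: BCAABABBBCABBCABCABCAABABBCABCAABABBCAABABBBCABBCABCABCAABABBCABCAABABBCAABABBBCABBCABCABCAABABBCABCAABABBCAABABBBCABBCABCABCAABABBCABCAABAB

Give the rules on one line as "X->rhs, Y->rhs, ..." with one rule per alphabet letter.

A->B, B->BCA, C->ABA

  step 1 ⇒ step 2: BCABCABCABCA ⇒ BCA·ABA·B·BCA·ABA·B·BCA·ABA·B·BCA·ABA·B
    A ↦ B
    B ↦ BCA
    C ↦ ABA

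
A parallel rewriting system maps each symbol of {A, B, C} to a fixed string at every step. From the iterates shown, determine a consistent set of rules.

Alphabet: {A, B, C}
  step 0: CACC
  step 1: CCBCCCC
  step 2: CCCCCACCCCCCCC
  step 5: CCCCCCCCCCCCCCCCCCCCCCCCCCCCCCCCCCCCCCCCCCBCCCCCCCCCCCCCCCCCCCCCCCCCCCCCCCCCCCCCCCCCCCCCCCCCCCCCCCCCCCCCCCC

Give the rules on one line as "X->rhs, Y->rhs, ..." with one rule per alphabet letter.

A->B, B->CA, C->CC

  step 1 ⇒ step 2: CCBCCCC ⇒ CC·CC·CA·CC·CC·CC·CC
    B ↦ CA
    C ↦ CC
  step 0 ⇒ step 1: CACC ⇒ CC·B·CC·CC
    A ↦ B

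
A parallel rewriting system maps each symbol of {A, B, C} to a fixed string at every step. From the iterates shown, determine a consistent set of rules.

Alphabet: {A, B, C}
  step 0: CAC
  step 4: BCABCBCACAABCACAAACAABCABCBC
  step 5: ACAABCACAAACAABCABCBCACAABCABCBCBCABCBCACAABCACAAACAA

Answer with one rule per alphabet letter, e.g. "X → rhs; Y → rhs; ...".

A->BC, B->ACA, C->A

  step 4 ⇒ step 5: BCABCBCACAABCACAAACAABCABCBC ⇒ ACA·A·BC·ACA·A·ACA·A·BC·A·BC·BC·ACA·A·BC·A·BC·BC·BC·A·BC·BC·ACA·A·BC·ACA·A·ACA·A
    A ↦ BC
    B ↦ ACA
    C ↦ A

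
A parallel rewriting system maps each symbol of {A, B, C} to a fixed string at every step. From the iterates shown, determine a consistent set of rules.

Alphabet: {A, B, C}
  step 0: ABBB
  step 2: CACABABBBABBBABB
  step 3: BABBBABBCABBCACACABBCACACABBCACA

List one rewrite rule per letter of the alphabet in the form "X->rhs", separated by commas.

  step 2 ⇒ step 3: CACABABBBABBBABB ⇒ BA·BB·BA·BB·CA·BB·CA·CA·CA·BB·CA·CA·CA·BB·CA·CA
    A ↦ BB
    B ↦ CA
    C ↦ BA

A->BB, B->CA, C->BA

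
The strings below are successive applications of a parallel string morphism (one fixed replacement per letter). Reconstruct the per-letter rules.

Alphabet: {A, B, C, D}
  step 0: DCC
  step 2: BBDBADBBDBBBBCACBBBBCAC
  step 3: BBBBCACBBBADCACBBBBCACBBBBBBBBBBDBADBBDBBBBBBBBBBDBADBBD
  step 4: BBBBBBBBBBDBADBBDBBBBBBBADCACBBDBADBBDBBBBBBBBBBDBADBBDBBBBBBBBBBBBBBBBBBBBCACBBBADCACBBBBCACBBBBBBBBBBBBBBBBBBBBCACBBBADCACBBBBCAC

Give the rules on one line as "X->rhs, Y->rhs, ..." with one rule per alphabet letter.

  step 3 ⇒ step 4: BBBBCACBBBADCACBBBBCACBBBBBBBBBBDBADBBDBBBBBBBBBBDBADBBD ⇒ BB·BB·BB·BB·BBD·BAD·BBD·BB·BB·BB·BAD·CAC·BBD·BAD·BBD·BB·BB·BB·BB·BBD·BAD·BBD·BB·BB·BB·BB·BB·BB·BB·BB·BB·BB·CAC·BB·BAD·CAC·BB·BB·CAC·BB·BB·BB·BB·BB·BB·BB·BB·BB·BB·CAC·BB·BAD·CAC·BB·BB·CAC
    A ↦ BAD
    B ↦ BB
    C ↦ BBD
    D ↦ CAC

A->BAD, B->BB, C->BBD, D->CAC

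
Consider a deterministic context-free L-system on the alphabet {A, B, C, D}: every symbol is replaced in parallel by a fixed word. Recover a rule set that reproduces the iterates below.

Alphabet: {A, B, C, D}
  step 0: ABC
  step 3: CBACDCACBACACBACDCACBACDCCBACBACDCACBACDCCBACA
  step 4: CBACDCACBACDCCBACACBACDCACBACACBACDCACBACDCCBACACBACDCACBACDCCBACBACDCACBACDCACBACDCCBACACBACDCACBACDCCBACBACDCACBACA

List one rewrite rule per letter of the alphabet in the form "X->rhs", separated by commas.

  step 3 ⇒ step 4: CBACDCACBACACBACDCACBACDCCBACBACDCACBACDCCBACA ⇒ CBA·CD·CA·CBA·CDC·CBA·CA·CBA·CD·CA·CBA·CA·CBA·CD·CA·CBA·CDC·CBA·CA·CBA·CD·CA·CBA·CDC·CBA·CBA·CD·CA·CBA·CD·CA·CBA·CDC·CBA·CA·CBA·CD·CA·CBA·CDC·CBA·CBA·CD·CA·CBA·CA
    A ↦ CA
    B ↦ CD
    C ↦ CBA
    D ↦ CDC

A->CA, B->CD, C->CBA, D->CDC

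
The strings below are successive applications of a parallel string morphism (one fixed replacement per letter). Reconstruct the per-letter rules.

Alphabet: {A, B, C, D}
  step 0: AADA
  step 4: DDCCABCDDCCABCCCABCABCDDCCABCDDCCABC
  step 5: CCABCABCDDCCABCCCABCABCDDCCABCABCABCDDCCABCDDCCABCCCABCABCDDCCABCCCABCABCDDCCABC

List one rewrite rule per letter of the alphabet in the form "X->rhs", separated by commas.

A->D, B->DCC, C->ABC, D->C

  step 4 ⇒ step 5: DDCCABCDDCCABCCCABCABCDDCCABCDDCCABC ⇒ C·C·ABC·ABC·D·DCC·ABC·C·C·ABC·ABC·D·DCC·ABC·ABC·ABC·D·DCC·ABC·D·DCC·ABC·C·C·ABC·ABC·D·DCC·ABC·C·C·ABC·ABC·D·DCC·ABC
    A ↦ D
    B ↦ DCC
    C ↦ ABC
    D ↦ C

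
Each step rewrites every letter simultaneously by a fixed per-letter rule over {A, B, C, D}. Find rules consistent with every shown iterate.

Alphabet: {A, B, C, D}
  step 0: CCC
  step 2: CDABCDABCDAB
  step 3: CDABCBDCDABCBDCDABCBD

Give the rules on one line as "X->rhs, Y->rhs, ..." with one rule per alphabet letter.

  step 2 ⇒ step 3: CDABCDABCDAB ⇒ CD·AB·CB·D·CD·AB·CB·D·CD·AB·CB·D
    A ↦ CB
    B ↦ D
    C ↦ CD
    D ↦ AB

A->CB, B->D, C->CD, D->AB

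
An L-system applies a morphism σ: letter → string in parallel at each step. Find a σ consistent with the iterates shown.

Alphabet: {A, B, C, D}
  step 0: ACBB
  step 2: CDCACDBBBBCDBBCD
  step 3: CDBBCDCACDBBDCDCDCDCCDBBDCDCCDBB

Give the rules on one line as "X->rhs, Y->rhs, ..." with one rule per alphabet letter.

  step 2 ⇒ step 3: CDCACDBBBBCDBBCD ⇒ CD·BB·CD·CA·CD·BB·DC·DC·DC·DC·CD·BB·DC·DC·CD·BB
    A ↦ CA
    B ↦ DC
    C ↦ CD
    D ↦ BB

A->CA, B->DC, C->CD, D->BB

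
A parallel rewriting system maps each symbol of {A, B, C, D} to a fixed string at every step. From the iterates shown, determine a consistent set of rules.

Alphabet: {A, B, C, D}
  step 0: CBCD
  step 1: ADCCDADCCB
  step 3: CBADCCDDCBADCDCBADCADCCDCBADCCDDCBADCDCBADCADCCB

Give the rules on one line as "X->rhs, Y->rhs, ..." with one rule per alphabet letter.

A->D, B->CD, C->ADC, D->CB

  step 0 ⇒ step 1: CBCD ⇒ ADC·CD·ADC·CB
    B ↦ CD
    C ↦ ADC
    D ↦ CB
    A ↦ D  (constrained at step 1)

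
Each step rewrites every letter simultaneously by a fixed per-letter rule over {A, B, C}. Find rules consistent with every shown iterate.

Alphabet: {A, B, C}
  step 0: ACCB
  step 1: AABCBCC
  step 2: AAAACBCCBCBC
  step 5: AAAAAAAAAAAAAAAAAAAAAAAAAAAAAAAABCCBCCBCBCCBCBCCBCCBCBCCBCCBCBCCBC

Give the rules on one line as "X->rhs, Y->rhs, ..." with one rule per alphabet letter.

A->AA, B->C, C->BC

  step 1 ⇒ step 2: AABCBCC ⇒ AA·AA·C·BC·C·BC·BC
    A ↦ AA
    B ↦ C
    C ↦ BC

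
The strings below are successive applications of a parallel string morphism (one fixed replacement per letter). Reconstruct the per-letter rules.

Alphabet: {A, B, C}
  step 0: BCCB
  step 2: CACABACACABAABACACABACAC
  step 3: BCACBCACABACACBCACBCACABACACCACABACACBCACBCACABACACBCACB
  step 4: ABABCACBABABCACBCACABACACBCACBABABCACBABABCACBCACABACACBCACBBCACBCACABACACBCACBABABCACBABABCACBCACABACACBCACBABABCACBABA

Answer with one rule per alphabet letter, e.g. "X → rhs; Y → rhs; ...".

  step 3 ⇒ step 4: BCACBCACABACACBCACBCACABACACCACABACACBCACBCACABACACBCACB ⇒ ABA·B·CAC·B·ABA·B·CAC·B·CAC·ABA·CAC·B·CAC·B·ABA·B·CAC·B·ABA·B·CAC·B·CAC·ABA·CAC·B·CAC·B·B·CAC·B·CAC·ABA·CAC·B·CAC·B·ABA·B·CAC·B·ABA·B·CAC·B·CAC·ABA·CAC·B·CAC·B·ABA·B·CAC·B·ABA
    A ↦ CAC
    B ↦ ABA
    C ↦ B

A->CAC, B->ABA, C->B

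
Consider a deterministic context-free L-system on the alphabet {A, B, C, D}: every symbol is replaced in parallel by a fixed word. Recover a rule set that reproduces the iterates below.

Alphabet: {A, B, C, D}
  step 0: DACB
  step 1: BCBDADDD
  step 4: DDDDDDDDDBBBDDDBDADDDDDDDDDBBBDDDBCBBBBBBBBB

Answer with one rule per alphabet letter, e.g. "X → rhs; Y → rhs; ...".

  step 0 ⇒ step 1: DACB ⇒ B·C·BDA·DDD
    A ↦ C
    B ↦ DDD
    C ↦ BDA
    D ↦ B

A->C, B->DDD, C->BDA, D->B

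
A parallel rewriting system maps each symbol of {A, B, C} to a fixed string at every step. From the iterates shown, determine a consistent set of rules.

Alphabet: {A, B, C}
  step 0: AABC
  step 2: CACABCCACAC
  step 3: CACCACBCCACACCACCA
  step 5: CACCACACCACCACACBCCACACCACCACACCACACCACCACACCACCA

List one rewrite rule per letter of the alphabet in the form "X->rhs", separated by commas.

A->C, B->BC, C->CA

  step 2 ⇒ step 3: CACABCCACAC ⇒ CA·C·CA·C·BC·CA·CA·C·CA·C·CA
    A ↦ C
    B ↦ BC
    C ↦ CA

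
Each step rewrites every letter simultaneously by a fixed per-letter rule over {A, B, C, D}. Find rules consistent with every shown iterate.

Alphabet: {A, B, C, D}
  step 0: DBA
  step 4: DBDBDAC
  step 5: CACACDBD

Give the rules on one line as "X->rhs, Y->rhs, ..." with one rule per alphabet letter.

  step 4 ⇒ step 5: DBDBDAC ⇒ C·A·C·A·C·D·BD
    A ↦ D
    B ↦ A
    C ↦ BD
    D ↦ C

A->D, B->A, C->BD, D->C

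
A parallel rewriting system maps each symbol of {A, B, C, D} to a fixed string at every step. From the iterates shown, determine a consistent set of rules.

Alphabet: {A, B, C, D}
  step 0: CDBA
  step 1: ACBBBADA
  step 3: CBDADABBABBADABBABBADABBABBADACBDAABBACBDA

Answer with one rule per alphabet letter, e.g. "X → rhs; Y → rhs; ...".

  step 0 ⇒ step 1: CDBA ⇒ A·CB·BBA·DA
    A ↦ DA
    B ↦ BBA
    C ↦ A
    D ↦ CB

A->DA, B->BBA, C->A, D->CB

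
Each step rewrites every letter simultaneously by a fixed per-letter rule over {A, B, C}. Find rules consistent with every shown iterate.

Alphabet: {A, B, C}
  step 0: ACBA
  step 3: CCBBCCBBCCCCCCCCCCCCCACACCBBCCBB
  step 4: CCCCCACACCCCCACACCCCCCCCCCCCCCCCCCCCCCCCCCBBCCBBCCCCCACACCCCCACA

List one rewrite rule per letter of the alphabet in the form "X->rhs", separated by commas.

A->BB, B->CA, C->CC

  step 3 ⇒ step 4: CCBBCCBBCCCCCCCCCCCCCACACCBBCCBB ⇒ CC·CC·CA·CA·CC·CC·CA·CA·CC·CC·CC·CC·CC·CC·CC·CC·CC·CC·CC·CC·CC·BB·CC·BB·CC·CC·CA·CA·CC·CC·CA·CA
    A ↦ BB
    B ↦ CA
    C ↦ CC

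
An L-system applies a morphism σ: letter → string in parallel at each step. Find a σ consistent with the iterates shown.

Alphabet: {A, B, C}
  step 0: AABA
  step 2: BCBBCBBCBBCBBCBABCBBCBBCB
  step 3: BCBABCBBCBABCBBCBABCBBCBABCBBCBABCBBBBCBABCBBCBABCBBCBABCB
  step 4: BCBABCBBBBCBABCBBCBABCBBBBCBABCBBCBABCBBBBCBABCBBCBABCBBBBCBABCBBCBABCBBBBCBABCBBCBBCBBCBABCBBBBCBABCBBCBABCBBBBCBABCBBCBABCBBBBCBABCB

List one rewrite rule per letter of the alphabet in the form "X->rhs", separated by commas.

  step 3 ⇒ step 4: BCBABCBBCBABCBBCBABCBBCBABCBBCBABCBBBBCBABCBBCBABCBBCBABCB ⇒ BCB·A·BCB·BB·BCB·A·BCB·BCB·A·BCB·BB·BCB·A·BCB·BCB·A·BCB·BB·BCB·A·BCB·BCB·A·BCB·BB·BCB·A·BCB·BCB·A·BCB·BB·BCB·A·BCB·BCB·BCB·BCB·A·BCB·BB·BCB·A·BCB·BCB·A·BCB·BB·BCB·A·BCB·BCB·A·BCB·BB·BCB·A·BCB
    A ↦ BB
    B ↦ BCB
    C ↦ A

A->BB, B->BCB, C->A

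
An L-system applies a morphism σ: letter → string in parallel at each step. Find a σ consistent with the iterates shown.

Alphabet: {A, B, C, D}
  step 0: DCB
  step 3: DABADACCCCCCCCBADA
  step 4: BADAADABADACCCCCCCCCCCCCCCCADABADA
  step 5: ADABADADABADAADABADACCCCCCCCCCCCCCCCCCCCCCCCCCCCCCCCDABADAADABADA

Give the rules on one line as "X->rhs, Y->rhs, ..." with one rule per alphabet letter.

A->DA, B->A, C->CC, D->BA

  step 4 ⇒ step 5: BADAADABADACCCCCCCCCCCCCCCCADABADA ⇒ A·DA·BA·DA·DA·BA·DA·A·DA·BA·DA·CC·CC·CC·CC·CC·CC·CC·CC·CC·CC·CC·CC·CC·CC·CC·CC·DA·BA·DA·A·DA·BA·DA
    A ↦ DA
    B ↦ A
    C ↦ CC
    D ↦ BA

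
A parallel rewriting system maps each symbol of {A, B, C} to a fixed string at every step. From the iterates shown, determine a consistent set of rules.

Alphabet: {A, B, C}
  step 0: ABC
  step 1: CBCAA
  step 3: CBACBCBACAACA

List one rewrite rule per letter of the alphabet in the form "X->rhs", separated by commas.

A->CB, B->CA, C->A

  step 0 ⇒ step 1: ABC ⇒ CB·CA·A
    A ↦ CB
    B ↦ CA
    C ↦ A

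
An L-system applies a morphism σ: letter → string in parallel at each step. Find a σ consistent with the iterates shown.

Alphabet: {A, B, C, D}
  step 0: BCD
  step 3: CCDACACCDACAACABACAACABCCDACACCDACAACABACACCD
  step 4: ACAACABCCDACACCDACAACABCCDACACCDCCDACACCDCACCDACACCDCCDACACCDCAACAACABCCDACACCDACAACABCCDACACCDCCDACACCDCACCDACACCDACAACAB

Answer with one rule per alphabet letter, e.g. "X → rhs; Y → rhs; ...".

  step 3 ⇒ step 4: CCDACACCDACAACABACAACABCCDACACCDACAACABACACCD ⇒ ACA·ACA·B·CCD·ACA·CCD·ACA·ACA·B·CCD·ACA·CCD·CCD·ACA·CCD·CA·CCD·ACA·CCD·CCD·ACA·CCD·CA·ACA·ACA·B·CCD·ACA·CCD·ACA·ACA·B·CCD·ACA·CCD·CCD·ACA·CCD·CA·CCD·ACA·CCD·ACA·ACA·B
    A ↦ CCD
    B ↦ CA
    C ↦ ACA
    D ↦ B

A->CCD, B->CA, C->ACA, D->B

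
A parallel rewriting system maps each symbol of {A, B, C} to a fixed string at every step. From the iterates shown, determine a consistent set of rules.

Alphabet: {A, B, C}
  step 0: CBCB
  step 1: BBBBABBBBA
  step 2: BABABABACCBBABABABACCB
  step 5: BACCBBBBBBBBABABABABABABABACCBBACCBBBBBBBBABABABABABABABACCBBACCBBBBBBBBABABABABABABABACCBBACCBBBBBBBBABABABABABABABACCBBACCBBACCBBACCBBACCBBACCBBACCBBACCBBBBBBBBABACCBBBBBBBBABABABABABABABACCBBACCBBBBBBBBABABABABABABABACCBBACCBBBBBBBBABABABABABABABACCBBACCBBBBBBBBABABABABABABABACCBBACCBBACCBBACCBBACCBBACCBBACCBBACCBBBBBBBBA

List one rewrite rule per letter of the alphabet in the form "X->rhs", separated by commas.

A->CCB, B->BA, C->BBB

  step 1 ⇒ step 2: BBBBABBBBA ⇒ BA·BA·BA·BA·CCB·BA·BA·BA·BA·CCB
    A ↦ CCB
    B ↦ BA
  step 0 ⇒ step 1: CBCB ⇒ BBB·BA·BBB·BA
    C ↦ BBB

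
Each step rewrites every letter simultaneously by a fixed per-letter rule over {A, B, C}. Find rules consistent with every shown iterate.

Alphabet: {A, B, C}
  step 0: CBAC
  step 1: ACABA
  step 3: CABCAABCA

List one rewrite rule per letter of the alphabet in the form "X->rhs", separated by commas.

  step 0 ⇒ step 1: CBAC ⇒ A·CA·B·A
    A ↦ B
    B ↦ CA
    C ↦ A

A->B, B->CA, C->A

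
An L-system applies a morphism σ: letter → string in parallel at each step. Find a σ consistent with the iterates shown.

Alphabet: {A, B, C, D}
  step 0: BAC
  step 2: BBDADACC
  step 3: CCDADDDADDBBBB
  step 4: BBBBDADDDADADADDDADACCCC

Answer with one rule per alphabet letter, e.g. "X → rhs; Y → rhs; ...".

  step 3 ⇒ step 4: CCDADDDADDBBBB ⇒ BB·BB·DA·DD·DA·DA·DA·DD·DA·DA·C·C·C·C
    A ↦ DD
    B ↦ C
    C ↦ BB
    D ↦ DA

A->DD, B->C, C->BB, D->DA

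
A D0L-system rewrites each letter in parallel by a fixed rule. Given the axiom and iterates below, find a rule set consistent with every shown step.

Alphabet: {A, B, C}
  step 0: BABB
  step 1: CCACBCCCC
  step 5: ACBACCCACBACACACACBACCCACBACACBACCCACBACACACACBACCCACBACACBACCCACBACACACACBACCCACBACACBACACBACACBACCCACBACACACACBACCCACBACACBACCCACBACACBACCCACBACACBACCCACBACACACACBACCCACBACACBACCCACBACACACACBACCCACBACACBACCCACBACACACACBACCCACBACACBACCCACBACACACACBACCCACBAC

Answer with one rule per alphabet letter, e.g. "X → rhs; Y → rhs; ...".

  step 0 ⇒ step 1: BABB ⇒ CC·ACB·CC·CC
    A ↦ ACB
    B ↦ CC
    C ↦ AC  (constrained at step 1)

A->ACB, B->CC, C->AC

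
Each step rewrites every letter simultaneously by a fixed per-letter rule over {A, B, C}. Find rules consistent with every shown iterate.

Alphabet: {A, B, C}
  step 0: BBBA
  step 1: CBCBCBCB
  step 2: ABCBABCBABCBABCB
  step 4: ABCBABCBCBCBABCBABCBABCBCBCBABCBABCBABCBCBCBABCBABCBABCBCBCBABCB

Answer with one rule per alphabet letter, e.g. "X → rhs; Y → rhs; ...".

A->CB, B->CB, C->AB

  step 1 ⇒ step 2: CBCBCBCB ⇒ AB·CB·AB·CB·AB·CB·AB·CB
    B ↦ CB
    C ↦ AB
  step 0 ⇒ step 1: BBBA ⇒ CB·CB·CB·CB
    A ↦ CB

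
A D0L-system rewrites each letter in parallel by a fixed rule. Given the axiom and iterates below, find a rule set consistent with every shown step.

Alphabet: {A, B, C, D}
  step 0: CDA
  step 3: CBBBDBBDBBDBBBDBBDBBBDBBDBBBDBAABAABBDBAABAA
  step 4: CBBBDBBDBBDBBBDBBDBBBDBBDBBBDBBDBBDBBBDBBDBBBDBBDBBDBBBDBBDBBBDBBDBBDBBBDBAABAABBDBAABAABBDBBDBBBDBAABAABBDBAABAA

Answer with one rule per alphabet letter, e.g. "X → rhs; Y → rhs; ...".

  step 3 ⇒ step 4: CBBBDBBDBBDBBBDBBDBBBDBBDBBBDBAABAABBDBAABAA ⇒ CB·BBD·BBD·BBD·B·BBD·BBD·B·BBD·BBD·B·BBD·BBD·BBD·B·BBD·BBD·B·BBD·BBD·BBD·B·BBD·BBD·B·BBD·BBD·BBD·B·BBD·BAA·BAA·BBD·BAA·BAA·BBD·BBD·B·BBD·BAA·BAA·BBD·BAA·BAA
    A ↦ BAA
    B ↦ BBD
    C ↦ CB
    D ↦ B

A->BAA, B->BBD, C->CB, D->B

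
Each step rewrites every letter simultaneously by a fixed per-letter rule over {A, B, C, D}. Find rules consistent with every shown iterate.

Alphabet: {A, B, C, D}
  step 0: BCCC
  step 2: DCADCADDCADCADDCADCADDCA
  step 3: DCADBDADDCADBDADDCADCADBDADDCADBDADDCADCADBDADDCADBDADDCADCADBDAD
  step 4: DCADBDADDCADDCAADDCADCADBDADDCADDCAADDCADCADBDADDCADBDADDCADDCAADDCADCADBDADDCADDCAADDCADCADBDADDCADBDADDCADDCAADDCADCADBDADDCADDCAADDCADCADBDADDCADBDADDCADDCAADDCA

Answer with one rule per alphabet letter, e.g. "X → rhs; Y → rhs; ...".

A->AD, B->D, C->DBD, D->DCA

  step 3 ⇒ step 4: DCADBDADDCADBDADDCADCADBDADDCADBDADDCADCADBDADDCADBDADDCADCADBDAD ⇒ DCA·DBD·AD·DCA·D·DCA·AD·DCA·DCA·DBD·AD·DCA·D·DCA·AD·DCA·DCA·DBD·AD·DCA·DBD·AD·DCA·D·DCA·AD·DCA·DCA·DBD·AD·DCA·D·DCA·AD·DCA·DCA·DBD·AD·DCA·DBD·AD·DCA·D·DCA·AD·DCA·DCA·DBD·AD·DCA·D·DCA·AD·DCA·DCA·DBD·AD·DCA·DBD·AD·DCA·D·DCA·AD·DCA
    A ↦ AD
    B ↦ D
    C ↦ DBD
    D ↦ DCA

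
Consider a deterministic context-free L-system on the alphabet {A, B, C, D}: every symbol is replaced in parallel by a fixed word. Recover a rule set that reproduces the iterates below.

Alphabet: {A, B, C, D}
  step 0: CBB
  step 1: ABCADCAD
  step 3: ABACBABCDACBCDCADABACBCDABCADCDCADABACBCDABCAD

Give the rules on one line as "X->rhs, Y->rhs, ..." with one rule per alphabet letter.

  step 0 ⇒ step 1: CBB ⇒ AB·CAD·CAD
    B ↦ CAD
    C ↦ AB
    A ↦ CD  (constrained at step 1)
    D ↦ ACB  (constrained at step 1)

A->CD, B->CAD, C->AB, D->ACB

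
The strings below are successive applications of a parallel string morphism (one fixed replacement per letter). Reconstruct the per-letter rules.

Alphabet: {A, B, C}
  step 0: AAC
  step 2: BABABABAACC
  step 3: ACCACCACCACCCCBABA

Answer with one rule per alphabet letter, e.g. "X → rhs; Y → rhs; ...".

A->CC, B->A, C->BA

  step 2 ⇒ step 3: BABABABAACC ⇒ A·CC·A·CC·A·CC·A·CC·CC·BA·BA
    A ↦ CC
    B ↦ A
    C ↦ BA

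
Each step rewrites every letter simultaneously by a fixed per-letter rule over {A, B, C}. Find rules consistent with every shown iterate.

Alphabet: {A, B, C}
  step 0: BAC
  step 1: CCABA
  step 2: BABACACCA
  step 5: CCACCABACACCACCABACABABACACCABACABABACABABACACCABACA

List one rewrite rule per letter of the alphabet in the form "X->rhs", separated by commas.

  step 1 ⇒ step 2: CCABA ⇒ BA·BA·CA·C·CA
    A ↦ CA
    B ↦ C
    C ↦ BA

A->CA, B->C, C->BA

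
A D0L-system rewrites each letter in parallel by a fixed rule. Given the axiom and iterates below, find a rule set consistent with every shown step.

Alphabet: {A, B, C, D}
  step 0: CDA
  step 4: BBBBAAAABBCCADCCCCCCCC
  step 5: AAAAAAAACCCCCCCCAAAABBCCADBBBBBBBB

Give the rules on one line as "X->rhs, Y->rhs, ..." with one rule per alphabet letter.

  step 4 ⇒ step 5: BBBBAAAABBCCADCCCCCCCC ⇒ AA·AA·AA·AA·CC·CC·CC·CC·AA·AA·B·B·CC·AD·B·B·B·B·B·B·B·B
    A ↦ CC
    B ↦ AA
    C ↦ B
    D ↦ AD

A->CC, B->AA, C->B, D->AD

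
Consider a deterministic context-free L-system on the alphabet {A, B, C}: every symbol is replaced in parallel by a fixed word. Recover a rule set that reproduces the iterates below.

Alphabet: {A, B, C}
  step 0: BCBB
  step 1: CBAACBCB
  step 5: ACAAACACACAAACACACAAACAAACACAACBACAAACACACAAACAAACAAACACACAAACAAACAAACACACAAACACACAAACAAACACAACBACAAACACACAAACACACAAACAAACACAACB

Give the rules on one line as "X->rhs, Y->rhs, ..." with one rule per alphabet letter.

A->AC, B->CB, C->AA

  step 0 ⇒ step 1: BCBB ⇒ CB·AA·CB·CB
    B ↦ CB
    C ↦ AA
    A ↦ AC  (constrained at step 1)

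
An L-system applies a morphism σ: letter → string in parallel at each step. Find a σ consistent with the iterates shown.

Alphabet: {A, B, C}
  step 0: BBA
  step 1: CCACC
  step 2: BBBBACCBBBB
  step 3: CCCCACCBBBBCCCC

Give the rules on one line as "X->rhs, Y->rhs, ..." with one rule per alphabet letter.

  step 2 ⇒ step 3: BBBBACCBBBB ⇒ C·C·C·C·ACC·BB·BB·C·C·C·C
    A ↦ ACC
    B ↦ C
    C ↦ BB

A->ACC, B->C, C->BB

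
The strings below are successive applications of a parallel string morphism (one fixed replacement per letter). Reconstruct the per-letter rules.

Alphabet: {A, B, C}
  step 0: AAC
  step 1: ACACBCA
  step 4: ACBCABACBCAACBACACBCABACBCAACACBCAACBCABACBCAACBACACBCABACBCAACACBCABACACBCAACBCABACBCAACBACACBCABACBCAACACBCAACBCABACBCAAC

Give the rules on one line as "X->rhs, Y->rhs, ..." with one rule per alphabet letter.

A->AC, B->BAC, C->BCA

  step 0 ⇒ step 1: AAC ⇒ AC·AC·BCA
    A ↦ AC
    C ↦ BCA
    B ↦ BAC  (constrained at step 1)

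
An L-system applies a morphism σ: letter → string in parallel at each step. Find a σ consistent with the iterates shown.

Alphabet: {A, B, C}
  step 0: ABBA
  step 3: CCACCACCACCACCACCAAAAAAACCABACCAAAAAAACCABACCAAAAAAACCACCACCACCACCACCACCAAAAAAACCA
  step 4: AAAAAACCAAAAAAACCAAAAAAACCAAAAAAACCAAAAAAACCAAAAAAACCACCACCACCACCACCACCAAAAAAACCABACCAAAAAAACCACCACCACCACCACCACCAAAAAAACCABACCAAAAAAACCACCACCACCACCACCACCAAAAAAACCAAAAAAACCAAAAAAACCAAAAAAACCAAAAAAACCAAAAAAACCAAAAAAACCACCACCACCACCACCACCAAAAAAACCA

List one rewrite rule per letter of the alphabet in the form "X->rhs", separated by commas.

  step 3 ⇒ step 4: CCACCACCACCACCACCAAAAAAACCABACCAAAAAAACCABACCAAAAAAACCACCACCACCACCACCACCAAAAAAACCA ⇒ AAA·AAA·CCA·AAA·AAA·CCA·AAA·AAA·CCA·AAA·AAA·CCA·AAA·AAA·CCA·AAA·AAA·CCA·CCA·CCA·CCA·CCA·CCA·CCA·AAA·AAA·CCA·BA·CCA·AAA·AAA·CCA·CCA·CCA·CCA·CCA·CCA·CCA·AAA·AAA·CCA·BA·CCA·AAA·AAA·CCA·CCA·CCA·CCA·CCA·CCA·CCA·AAA·AAA·CCA·AAA·AAA·CCA·AAA·AAA·CCA·AAA·AAA·CCA·AAA·AAA·CCA·AAA·AAA·CCA·AAA·AAA·CCA·CCA·CCA·CCA·CCA·CCA·CCA·AAA·AAA·CCA
    A ↦ CCA
    B ↦ BA
    C ↦ AAA

A->CCA, B->BA, C->AAA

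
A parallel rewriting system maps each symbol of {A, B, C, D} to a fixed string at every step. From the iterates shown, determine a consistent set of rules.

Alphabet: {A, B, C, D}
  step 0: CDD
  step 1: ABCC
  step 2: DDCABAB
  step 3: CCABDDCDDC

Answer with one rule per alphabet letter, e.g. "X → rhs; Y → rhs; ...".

  step 2 ⇒ step 3: DDCABAB ⇒ C·C·AB·DD·C·DD·C
    A ↦ DD
    B ↦ C
    C ↦ AB
    D ↦ C

A->DD, B->C, C->AB, D->C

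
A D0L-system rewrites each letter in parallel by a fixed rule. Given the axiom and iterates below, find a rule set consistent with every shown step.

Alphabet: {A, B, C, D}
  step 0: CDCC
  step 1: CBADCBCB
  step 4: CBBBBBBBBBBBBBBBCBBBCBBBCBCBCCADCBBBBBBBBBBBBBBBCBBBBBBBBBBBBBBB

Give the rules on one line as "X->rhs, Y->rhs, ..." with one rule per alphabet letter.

  step 0 ⇒ step 1: CDCC ⇒ CB·AD·CB·CB
    C ↦ CB
    D ↦ AD
    A ↦ CC  (constrained at step 1)
    B ↦ BB  (constrained at step 1)

A->CC, B->BB, C->CB, D->AD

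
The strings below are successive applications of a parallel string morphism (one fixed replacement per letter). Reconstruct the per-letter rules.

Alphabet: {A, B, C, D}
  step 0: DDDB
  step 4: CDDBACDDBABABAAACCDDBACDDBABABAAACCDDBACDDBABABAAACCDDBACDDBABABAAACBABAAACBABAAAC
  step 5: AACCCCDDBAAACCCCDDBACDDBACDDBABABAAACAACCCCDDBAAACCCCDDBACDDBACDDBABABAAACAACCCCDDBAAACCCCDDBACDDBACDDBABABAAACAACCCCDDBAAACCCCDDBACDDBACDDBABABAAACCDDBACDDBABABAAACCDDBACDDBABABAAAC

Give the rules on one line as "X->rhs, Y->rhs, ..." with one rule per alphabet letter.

  step 4 ⇒ step 5: CDDBACDDBABABAAACCDDBACDDBABABAAACCDDBACDDBABABAAACCDDBACDDBABABAAACBABAAACBABAAAC ⇒ AAC·C·C·CDD·BA·AAC·C·C·CDD·BA·CDD·BA·CDD·BA·BA·BA·AAC·AAC·C·C·CDD·BA·AAC·C·C·CDD·BA·CDD·BA·CDD·BA·BA·BA·AAC·AAC·C·C·CDD·BA·AAC·C·C·CDD·BA·CDD·BA·CDD·BA·BA·BA·AAC·AAC·C·C·CDD·BA·AAC·C·C·CDD·BA·CDD·BA·CDD·BA·BA·BA·AAC·CDD·BA·CDD·BA·BA·BA·AAC·CDD·BA·CDD·BA·BA·BA·AAC
    A ↦ BA
    B ↦ CDD
    C ↦ AAC
    D ↦ C

A->BA, B->CDD, C->AAC, D->C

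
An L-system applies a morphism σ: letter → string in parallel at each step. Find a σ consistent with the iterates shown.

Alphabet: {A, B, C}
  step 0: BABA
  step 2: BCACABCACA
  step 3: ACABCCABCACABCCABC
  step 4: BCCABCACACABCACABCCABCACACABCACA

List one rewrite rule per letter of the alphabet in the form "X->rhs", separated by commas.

A->BC, B->A, C->CA

  step 3 ⇒ step 4: ACABCCABCACABCCABC ⇒ BC·CA·BC·A·CA·CA·BC·A·CA·BC·CA·BC·A·CA·CA·BC·A·CA
    A ↦ BC
    B ↦ A
    C ↦ CA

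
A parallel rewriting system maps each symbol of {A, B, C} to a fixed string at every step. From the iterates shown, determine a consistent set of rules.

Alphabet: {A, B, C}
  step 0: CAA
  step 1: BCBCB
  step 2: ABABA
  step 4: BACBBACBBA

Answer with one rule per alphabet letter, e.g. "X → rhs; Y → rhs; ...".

A->CB, B->A, C->B

  step 1 ⇒ step 2: BCBCB ⇒ A·B·A·B·A
    B ↦ A
    C ↦ B
  step 0 ⇒ step 1: CAA ⇒ B·CB·CB
    A ↦ CB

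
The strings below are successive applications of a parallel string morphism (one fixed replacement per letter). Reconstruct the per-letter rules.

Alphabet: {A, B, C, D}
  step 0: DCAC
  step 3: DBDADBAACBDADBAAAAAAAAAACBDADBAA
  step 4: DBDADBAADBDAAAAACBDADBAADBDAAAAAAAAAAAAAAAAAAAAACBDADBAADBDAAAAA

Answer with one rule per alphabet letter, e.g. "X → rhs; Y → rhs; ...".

A->AA, B->DA, C->CB, D->DB

  step 3 ⇒ step 4: DBDADBAACBDADBAAAAAAAAAACBDADBAA ⇒ DB·DA·DB·AA·DB·DA·AA·AA·CB·DA·DB·AA·DB·DA·AA·AA·AA·AA·AA·AA·AA·AA·AA·AA·CB·DA·DB·AA·DB·DA·AA·AA
    A ↦ AA
    B ↦ DA
    C ↦ CB
    D ↦ DB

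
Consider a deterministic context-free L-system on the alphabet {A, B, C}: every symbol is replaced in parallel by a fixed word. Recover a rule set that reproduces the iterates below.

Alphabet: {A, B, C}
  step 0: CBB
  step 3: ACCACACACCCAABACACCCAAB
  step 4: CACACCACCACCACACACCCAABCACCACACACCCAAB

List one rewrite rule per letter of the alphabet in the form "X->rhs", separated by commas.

A->C, B->AAB, C->AC

  step 3 ⇒ step 4: ACCACACACCCAABACACCCAAB ⇒ C·AC·AC·C·AC·C·AC·C·AC·AC·AC·C·C·AAB·C·AC·C·AC·AC·AC·C·C·AAB
    A ↦ C
    B ↦ AAB
    C ↦ AC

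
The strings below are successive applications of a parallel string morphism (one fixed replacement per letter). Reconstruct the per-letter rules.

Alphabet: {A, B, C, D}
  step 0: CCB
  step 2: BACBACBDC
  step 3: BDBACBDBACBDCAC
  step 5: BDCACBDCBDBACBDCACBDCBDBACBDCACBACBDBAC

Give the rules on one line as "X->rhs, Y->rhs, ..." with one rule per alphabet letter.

A->B, B->BD, C->AC, D->C

  step 2 ⇒ step 3: BACBACBDC ⇒ BD·B·AC·BD·B·AC·BD·C·AC
    A ↦ B
    B ↦ BD
    C ↦ AC
    D ↦ C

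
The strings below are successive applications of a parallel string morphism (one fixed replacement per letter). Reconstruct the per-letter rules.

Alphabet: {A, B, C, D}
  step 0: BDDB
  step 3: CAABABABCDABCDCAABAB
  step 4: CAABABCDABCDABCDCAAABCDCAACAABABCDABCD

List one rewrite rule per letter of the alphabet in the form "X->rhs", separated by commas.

  step 3 ⇒ step 4: CAABABABCDABCDCAABAB ⇒ CA·AB·AB·CD·AB·CD·AB·CD·CA·A·AB·CD·CA·A·CA·AB·AB·CD·AB·CD
    A ↦ AB
    B ↦ CD
    C ↦ CA
    D ↦ A

A->AB, B->CD, C->CA, D->A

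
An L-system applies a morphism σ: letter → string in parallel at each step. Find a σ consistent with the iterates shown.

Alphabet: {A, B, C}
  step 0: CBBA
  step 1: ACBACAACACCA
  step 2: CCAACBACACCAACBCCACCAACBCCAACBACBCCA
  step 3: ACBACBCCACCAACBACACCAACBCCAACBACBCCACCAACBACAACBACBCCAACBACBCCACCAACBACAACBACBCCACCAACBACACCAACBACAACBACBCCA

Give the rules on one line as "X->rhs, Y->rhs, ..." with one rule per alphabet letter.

A->CCA, B->ACA, C->ACB

  step 2 ⇒ step 3: CCAACBACACCAACBCCACCAACBCCAACBACBCCA ⇒ ACB·ACB·CCA·CCA·ACB·ACA·CCA·ACB·CCA·ACB·ACB·CCA·CCA·ACB·ACA·ACB·ACB·CCA·ACB·ACB·CCA·CCA·ACB·ACA·ACB·ACB·CCA·CCA·ACB·ACA·CCA·ACB·ACA·ACB·ACB·CCA
    A ↦ CCA
    B ↦ ACA
    C ↦ ACB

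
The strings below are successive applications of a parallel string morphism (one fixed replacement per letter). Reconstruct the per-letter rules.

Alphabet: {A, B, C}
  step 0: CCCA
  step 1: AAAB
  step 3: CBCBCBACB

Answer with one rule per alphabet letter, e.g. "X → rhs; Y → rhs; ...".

  step 0 ⇒ step 1: CCCA ⇒ A·A·A·B
    A ↦ B
    C ↦ A
    B ↦ CB  (constrained at step 1)

A->B, B->CB, C->A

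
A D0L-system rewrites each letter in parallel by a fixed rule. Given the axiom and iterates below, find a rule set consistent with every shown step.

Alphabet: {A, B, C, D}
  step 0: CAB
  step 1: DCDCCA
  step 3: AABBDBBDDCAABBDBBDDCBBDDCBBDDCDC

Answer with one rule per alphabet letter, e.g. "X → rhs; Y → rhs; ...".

A->DCC, B->A, C->DC, D->BBD

  step 0 ⇒ step 1: CAB ⇒ DC·DCC·A
    A ↦ DCC
    B ↦ A
    C ↦ DC
    D ↦ BBD  (constrained at step 1)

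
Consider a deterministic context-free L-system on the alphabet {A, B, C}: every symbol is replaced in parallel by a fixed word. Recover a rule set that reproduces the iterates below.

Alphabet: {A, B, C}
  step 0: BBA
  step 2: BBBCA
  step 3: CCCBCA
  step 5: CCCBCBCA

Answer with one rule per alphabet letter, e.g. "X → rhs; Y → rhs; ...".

  step 2 ⇒ step 3: BBBCA ⇒ C·C·C·B·CA
    A ↦ CA
    B ↦ C
    C ↦ B

A->CA, B->C, C->B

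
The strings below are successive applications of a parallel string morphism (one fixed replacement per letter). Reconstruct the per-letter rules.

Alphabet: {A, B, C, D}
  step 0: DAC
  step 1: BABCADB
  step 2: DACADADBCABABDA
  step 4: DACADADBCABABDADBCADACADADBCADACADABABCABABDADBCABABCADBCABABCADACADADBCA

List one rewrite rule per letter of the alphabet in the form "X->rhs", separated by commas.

A->CA, B->DA, C->DB, D->BAB

  step 1 ⇒ step 2: BABCADB ⇒ DA·CA·DA·DB·CA·BAB·DA
    A ↦ CA
    B ↦ DA
    C ↦ DB
    D ↦ BAB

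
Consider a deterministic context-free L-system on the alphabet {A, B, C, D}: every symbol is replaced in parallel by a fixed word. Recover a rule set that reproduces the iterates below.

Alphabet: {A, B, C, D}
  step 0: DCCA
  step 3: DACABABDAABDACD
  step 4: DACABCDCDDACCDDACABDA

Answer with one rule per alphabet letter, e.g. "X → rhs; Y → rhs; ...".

  step 3 ⇒ step 4: DACABABDAABDACD ⇒ DA·C·AB·C·D·C·D·DA·C·C·D·DA·C·AB·DA
    A ↦ C
    B ↦ D
    C ↦ AB
    D ↦ DA

A->C, B->D, C->AB, D->DA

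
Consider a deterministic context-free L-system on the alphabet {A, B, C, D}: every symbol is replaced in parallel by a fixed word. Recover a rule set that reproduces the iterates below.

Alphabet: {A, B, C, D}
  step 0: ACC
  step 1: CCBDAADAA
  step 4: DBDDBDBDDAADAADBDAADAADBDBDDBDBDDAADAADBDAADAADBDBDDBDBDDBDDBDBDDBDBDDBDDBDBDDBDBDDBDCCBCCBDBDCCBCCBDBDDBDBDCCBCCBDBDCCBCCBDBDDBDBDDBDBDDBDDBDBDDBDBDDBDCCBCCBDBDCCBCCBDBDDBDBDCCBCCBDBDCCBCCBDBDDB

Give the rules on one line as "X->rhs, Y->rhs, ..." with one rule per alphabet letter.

A->CCB, B->DB, C->DAA, D->DBD

  step 0 ⇒ step 1: ACC ⇒ CCB·DAA·DAA
    A ↦ CCB
    C ↦ DAA
    B ↦ DB  (constrained at step 1)
    D ↦ DBD  (constrained at step 1)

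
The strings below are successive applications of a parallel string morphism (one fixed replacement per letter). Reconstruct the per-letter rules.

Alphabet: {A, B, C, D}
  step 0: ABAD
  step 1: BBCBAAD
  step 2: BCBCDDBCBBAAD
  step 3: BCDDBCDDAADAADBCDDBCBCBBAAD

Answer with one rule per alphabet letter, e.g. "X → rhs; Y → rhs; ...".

A->B, B->BC, C->DD, D->AAD

  step 2 ⇒ step 3: BCBCDDBCBBAAD ⇒ BC·DD·BC·DD·AAD·AAD·BC·DD·BC·BC·B·B·AAD
    A ↦ B
    B ↦ BC
    C ↦ DD
    D ↦ AAD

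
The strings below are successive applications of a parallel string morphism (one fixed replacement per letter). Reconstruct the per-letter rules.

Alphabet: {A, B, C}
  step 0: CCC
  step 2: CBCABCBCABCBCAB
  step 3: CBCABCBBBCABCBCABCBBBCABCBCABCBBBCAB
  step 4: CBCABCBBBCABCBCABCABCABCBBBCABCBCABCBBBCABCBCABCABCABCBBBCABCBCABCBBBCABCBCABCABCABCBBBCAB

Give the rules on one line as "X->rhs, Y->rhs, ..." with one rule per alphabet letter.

A->BB, B->CAB, C->CB

  step 3 ⇒ step 4: CBCABCBBBCABCBCABCBBBCABCBCABCBBBCAB ⇒ CB·CAB·CB·BB·CAB·CB·CAB·CAB·CAB·CB·BB·CAB·CB·CAB·CB·BB·CAB·CB·CAB·CAB·CAB·CB·BB·CAB·CB·CAB·CB·BB·CAB·CB·CAB·CAB·CAB·CB·BB·CAB
    A ↦ BB
    B ↦ CAB
    C ↦ CB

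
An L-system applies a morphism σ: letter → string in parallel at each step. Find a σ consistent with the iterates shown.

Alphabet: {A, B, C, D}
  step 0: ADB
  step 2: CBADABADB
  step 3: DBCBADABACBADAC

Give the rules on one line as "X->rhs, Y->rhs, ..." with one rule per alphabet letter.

A->BA, B->C, C->DB, D->DA

  step 2 ⇒ step 3: CBADABADB ⇒ DB·C·BA·DA·BA·C·BA·DA·C
    A ↦ BA
    B ↦ C
    C ↦ DB
    D ↦ DA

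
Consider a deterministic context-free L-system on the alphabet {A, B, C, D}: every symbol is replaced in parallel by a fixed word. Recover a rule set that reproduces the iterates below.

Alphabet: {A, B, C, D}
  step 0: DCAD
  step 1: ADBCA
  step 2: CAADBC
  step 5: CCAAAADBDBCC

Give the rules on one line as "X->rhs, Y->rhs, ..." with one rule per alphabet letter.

A->C, B->A, C->DB, D->A

  step 1 ⇒ step 2: ADBCA ⇒ C·A·A·DB·C
    A ↦ C
    B ↦ A
    C ↦ DB
    D ↦ A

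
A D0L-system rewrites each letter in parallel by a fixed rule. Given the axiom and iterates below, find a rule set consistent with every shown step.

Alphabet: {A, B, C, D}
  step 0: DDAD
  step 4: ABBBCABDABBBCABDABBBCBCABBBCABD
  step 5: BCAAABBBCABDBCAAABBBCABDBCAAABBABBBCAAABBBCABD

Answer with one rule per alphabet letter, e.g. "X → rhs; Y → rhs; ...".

A->BC, B->A, C->BB, D->BD

  step 4 ⇒ step 5: ABBBCABDABBBCABDABBBCBCABBBCABD ⇒ BC·A·A·A·BB·BC·A·BD·BC·A·A·A·BB·BC·A·BD·BC·A·A·A·BB·A·BB·BC·A·A·A·BB·BC·A·BD
    A ↦ BC
    B ↦ A
    C ↦ BB
    D ↦ BD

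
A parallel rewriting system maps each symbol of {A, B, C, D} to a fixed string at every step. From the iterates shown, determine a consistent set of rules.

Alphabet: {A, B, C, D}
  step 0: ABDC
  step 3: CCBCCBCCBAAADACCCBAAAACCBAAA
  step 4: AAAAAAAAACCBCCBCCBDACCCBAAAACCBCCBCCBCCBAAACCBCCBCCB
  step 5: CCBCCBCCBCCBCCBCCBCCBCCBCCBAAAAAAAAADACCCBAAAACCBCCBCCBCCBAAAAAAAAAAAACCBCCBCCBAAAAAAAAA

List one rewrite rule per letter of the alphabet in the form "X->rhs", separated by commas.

A->CCB, B->A, C->A, D->DAC

  step 4 ⇒ step 5: AAAAAAAAACCBCCBCCBDACCCBAAAACCBCCBCCBCCBAAACCBCCBCCB ⇒ CCB·CCB·CCB·CCB·CCB·CCB·CCB·CCB·CCB·A·A·A·A·A·A·A·A·A·DAC·CCB·A·A·A·A·CCB·CCB·CCB·CCB·A·A·A·A·A·A·A·A·A·A·A·A·CCB·CCB·CCB·A·A·A·A·A·A·A·A·A
    A ↦ CCB
    B ↦ A
    C ↦ A
    D ↦ DAC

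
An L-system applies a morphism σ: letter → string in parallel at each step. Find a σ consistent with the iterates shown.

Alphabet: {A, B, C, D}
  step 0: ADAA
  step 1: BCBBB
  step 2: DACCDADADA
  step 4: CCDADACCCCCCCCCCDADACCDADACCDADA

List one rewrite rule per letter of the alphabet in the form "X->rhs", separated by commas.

A->B, B->DA, C->CC, D->CB

  step 1 ⇒ step 2: BCBBB ⇒ DA·CC·DA·DA·DA
    B ↦ DA
    C ↦ CC
  step 0 ⇒ step 1: ADAA ⇒ B·CB·B·B
    A ↦ B
  step 0 ⇒ step 1: ADAA ⇒ B·CB·B·B
    D ↦ CB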